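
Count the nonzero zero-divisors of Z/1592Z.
Z/1592Z has 799 nonzero zero-divisors

In Z/1592Z each nonzero element is either a unit (gcd with 1592 is 1) or a zero-divisor (gcd > 1). The number of units is φ(1592): factorise 1592 = 2^3 · 199, so φ(1592) = (2^3 − 2^2) · (199 − 1) = 4 · 198 = 792. The nonzero elements number 1592 − 1 = 1591. Hence the nonzero zero-divisors number 1591 − 792 = 799.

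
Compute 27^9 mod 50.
37

Use repeated squaring. Binary(9) = 1001. Walk through the bits of the exponent 9 left-to-right: at each bit after the leading one, square the running value, then multiply by 27 if the bit is 1 (always reducing mod 50):
  bit 1 = 1 (leading): start with 27.
  bit 2 = 0: square 27^2 = 729 ≡ 29 (mod 50).
  bit 3 = 0: square 29^2 = 841 ≡ 41 (mod 50).
  bit 4 = 1: square 41^2 = 1681 ≡ 31; bit is 1, so multiply 31·27 = 837 ≡ 37 (mod 50).
Final value: 27^9 ≡ 37 (mod 50).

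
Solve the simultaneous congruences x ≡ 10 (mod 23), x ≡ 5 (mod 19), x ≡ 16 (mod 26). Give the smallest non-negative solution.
x ≡ 7738 (mod 11362); the representative in [0, 11362) is 7738

The moduli 23, 19, 26 are pairwise coprime, so by the CRT there is a unique solution mod 23·19·26 = 11362.
Solve by successive substitution. Start with x ≡ 10 (mod 23).
  Combine with x ≡ 5 (mod 19): write x = 10 + 23·t and require 10 + 23·t ≡ 5 (mod 19), i.e. 23·t ≡ 5 − 10 ≡ 14 (mod 19). Since 23^(−1) ≡ 5 (mod 19) (23 ≡ 4 (mod 19)), t ≡ 5·14 ≡ 13 (mod 19). So x ≡ 10 + 23·13 = 309 (mod 437).
  Combine with x ≡ 16 (mod 26): write x = 309 + 437·t and require 309 + 437·t ≡ 16 (mod 26), i.e. 437·t ≡ 16 − 309 ≡ 19 (mod 26). Since 437^(−1) ≡ 5 (mod 26) (437 ≡ 21 (mod 26)), t ≡ 5·19 ≡ 17 (mod 26). So x ≡ 309 + 437·17 = 7738 (mod 11362).
Unique solution in [0, 11362): x = 7738.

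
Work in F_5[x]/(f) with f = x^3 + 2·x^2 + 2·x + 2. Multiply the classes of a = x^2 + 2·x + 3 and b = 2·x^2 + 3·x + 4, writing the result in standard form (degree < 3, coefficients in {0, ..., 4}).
Multiply as integer polynomials: a · b = 2·x^4 + 7·x^3 + 16·x^2 + 17·x + 12. Reducing coefficients mod 5: a · b ≡ 2·x^4 + 2·x^3 + x^2 + 2·x + 2. Now divide by f(x) = x^3 + 2·x^2 + 2·x + 2 in F_5[x], eliminating the leading term at each step:
  leading term 2·x^4: subtract (2·x)·f(x) = 2·x^4 + 4·x^3 + 4·x^2 + 4·x, leaving 3·x^3 + 2·x^2 + 3·x + 2 (coefficients mod 5)
  leading term 3·x^3: subtract (3)·f(x) = 3·x^3 + x^2 + x + 1, leaving x^2 + 2·x + 1 (coefficients mod 5)
The degree is now < 3, so this is the remainder. Hence a · b ≡ x^2 + 2·x + 1 in F_5[x]/(f).

Final answer: a · b ≡ x^2 + 2·x + 1 (mod f(x))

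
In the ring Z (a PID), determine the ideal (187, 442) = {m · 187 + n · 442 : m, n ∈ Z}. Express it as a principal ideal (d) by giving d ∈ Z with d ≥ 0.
(187, 442) = (17); d = 17

In the PID Z, (a, b) is generated by gcd(a, b). Compute gcd(442, 187) with the extended Euclidean algorithm, tracking rows (r, s, t) with s·442 + t·187 = r:
  row A: (442, 1, 0)   [1·442 + 0·187 = 442]
  row B: (187, 0, 1)   [0·442 + 1·187 = 187]
  442 = 2·187 + 68   → row C = row A − 2·row B = (68, 1, −2)   [check: 1·442 − 2·187 = 68]
  187 = 2·68 + 51   → row D = row B − 2·row C = (51, −2, 5)   [check: −2·442 + 5·187 = 51]
  68 = 1·51 + 17   → row E = row C − 1·row D = (17, 3, −7)   [check: 3·442 − 7·187 = 17]
  51 = 3·17 + 0   → remainder 0, stop. gcd = 17 (last nonzero row E).
So gcd(187, 442) = 17, with Bézout identity 3·442 − 7·187 = 17. Containment (⊇): the Bézout identity exhibits 17 as an element of (187, 442), giving (17) ⊆ (187, 442). Containment (⊆): since 17 | 187 and 17 | 442 (187 = 17·11, 442 = 17·26), every Z-linear combination of 187 and 442 is divisible by 17, so (187, 442) ⊆ (17). Therefore (187, 442) = (17), d = 17.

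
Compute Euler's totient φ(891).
φ(891) = 540

φ is multiplicative, with φ(p^e) = p^e − p^(e−1). Factorise 891 = 3^4 · 11. Then
  φ(891) = (3^4 − 3^3) · (11 − 1) = 54 · 10 = 540.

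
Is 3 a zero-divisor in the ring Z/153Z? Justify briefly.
YES

gcd(3, 153) = 3 > 1, so 3 is not a unit in Z/153Z. In Z/nZ every nonzero non-unit is a zero-divisor: explicitly, take b = 153/gcd = 51 ≠ 0 (mod 153); then 3·51 = 153 = 1·153, i.e. 3·51 ≡ 0 (mod 153). So 3 is a zero-divisor.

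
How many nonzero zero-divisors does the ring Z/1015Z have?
In Z/1015Z each nonzero element is either a unit (gcd with 1015 is 1) or a zero-divisor (gcd > 1). The number of units is φ(1015): factorise 1015 = 5 · 7 · 29, so φ(1015) = (5 − 1) · (7 − 1) · (29 − 1) = 4 · 6 · 28 = 672. The nonzero elements number 1015 − 1 = 1014. Hence the nonzero zero-divisors number 1014 − 672 = 342.

Final answer: Z/1015Z has 342 nonzero zero-divisors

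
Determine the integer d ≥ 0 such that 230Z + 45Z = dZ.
In the PID Z, (a, b) is generated by gcd(a, b). Compute gcd(230, 45) with the extended Euclidean algorithm, tracking rows (r, s, t) with s·230 + t·45 = r:
  row A: (230, 1, 0)   [1·230 + 0·45 = 230]
  row B: (45, 0, 1)   [0·230 + 1·45 = 45]
  230 = 5·45 + 5   → row C = row A − 5·row B = (5, 1, −5)   [check: 1·230 − 5·45 = 5]
  45 = 9·5 + 0   → remainder 0, stop. gcd = 5 (last nonzero row C).
So gcd(230, 45) = 5, with Bézout identity 1·230 − 5·45 = 5. Containment (⊇): the Bézout identity exhibits 5 as an element of (230, 45), giving (5) ⊆ (230, 45). Containment (⊆): since 5 | 230 and 5 | 45 (230 = 5·46, 45 = 5·9), every Z-linear combination of 230 and 45 is divisible by 5, so (230, 45) ⊆ (5). Therefore (230, 45) = (5), d = 5.

Final answer: (230, 45) = (5); d = 5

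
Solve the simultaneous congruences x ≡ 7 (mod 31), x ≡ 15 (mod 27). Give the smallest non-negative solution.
The moduli 31, 27 are pairwise coprime, so by the CRT there is a unique solution mod 31·27 = 837.
Solve by successive substitution. Start with x ≡ 7 (mod 31).
  Combine with x ≡ 15 (mod 27): write x = 7 + 31·t and require 7 + 31·t ≡ 15 (mod 27), i.e. 31·t ≡ 15 − 7 ≡ 8 (mod 27). Since 31^(−1) ≡ 7 (mod 27) (31 ≡ 4 (mod 27)), t ≡ 7·8 ≡ 2 (mod 27). So x ≡ 7 + 31·2 = 69 (mod 837).
Unique solution in [0, 837): x = 69.

Final answer: x ≡ 69 (mod 837); the representative in [0, 837) is 69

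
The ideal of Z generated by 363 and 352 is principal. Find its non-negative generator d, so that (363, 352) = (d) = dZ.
In the PID Z, (a, b) is generated by gcd(a, b). Compute gcd(363, 352) with the extended Euclidean algorithm, tracking rows (r, s, t) with s·363 + t·352 = r:
  row A: (363, 1, 0)   [1·363 + 0·352 = 363]
  row B: (352, 0, 1)   [0·363 + 1·352 = 352]
  363 = 1·352 + 11   → row C = row A − 1·row B = (11, 1, −1)   [check: 1·363 − 1·352 = 11]
  352 = 32·11 + 0   → remainder 0, stop. gcd = 11 (last nonzero row C).
So gcd(363, 352) = 11, with Bézout identity 1·363 − 1·352 = 11. Containment (⊇): the Bézout identity exhibits 11 as an element of (363, 352), giving (11) ⊆ (363, 352). Containment (⊆): since 11 | 363 and 11 | 352 (363 = 11·33, 352 = 11·32), every Z-linear combination of 363 and 352 is divisible by 11, so (363, 352) ⊆ (11). Therefore (363, 352) = (11), d = 11.

Final answer: (363, 352) = (11); d = 11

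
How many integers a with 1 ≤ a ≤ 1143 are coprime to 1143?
756

The number of a ∈ {1, ..., 1143} with gcd(a, 1143) = 1 is by definition Euler's totient φ(1143). φ is multiplicative, with φ(p^e) = p^e − p^(e−1). Factorise 1143 = 3^2 · 127. Then
  φ(1143) = (3^2 − 3^1) · (127 − 1) = 6 · 126 = 756.
So there are 756 such integers.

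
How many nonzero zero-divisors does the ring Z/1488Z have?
Z/1488Z has 1007 nonzero zero-divisors

In Z/1488Z each nonzero element is either a unit (gcd with 1488 is 1) or a zero-divisor (gcd > 1). The number of units is φ(1488): factorise 1488 = 2^4 · 3 · 31, so φ(1488) = (2^4 − 2^3) · (3 − 1) · (31 − 1) = 8 · 2 · 30 = 480. The nonzero elements number 1488 − 1 = 1487. Hence the nonzero zero-divisors number 1487 − 480 = 1007.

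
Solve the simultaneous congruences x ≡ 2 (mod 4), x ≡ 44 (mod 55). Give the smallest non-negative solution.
The moduli 4, 55 are pairwise coprime, so by the CRT there is a unique solution mod 4·55 = 220.
Solve by successive substitution. Start with x ≡ 2 (mod 4).
  Combine with x ≡ 44 (mod 55): write x = 2 + 4·t and require 2 + 4·t ≡ 44 (mod 55), i.e. 4·t ≡ 44 − 2 ≡ 42 (mod 55). Since 4^(−1) ≡ 14 (mod 55), t ≡ 14·42 ≡ 38 (mod 55). So x ≡ 2 + 4·38 = 154 (mod 220).
Unique solution in [0, 220): x = 154.

Final answer: x ≡ 154 (mod 220); the representative in [0, 220) is 154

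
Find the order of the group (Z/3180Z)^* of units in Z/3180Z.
|(Z/3180Z)^*| = 832

(Z/3180Z)^* consists of the classes a with gcd(a, 3180) = 1, so its order is φ(3180). φ is multiplicative, with φ(p^e) = p^e − p^(e−1). Factorise 3180 = 2^2 · 3 · 5 · 53. Then
  φ(3180) = (2^2 − 2^1) · (3 − 1) · (5 − 1) · (53 − 1) = 2 · 2 · 4 · 52 = 832.
Thus |(Z/3180Z)^*| = 832.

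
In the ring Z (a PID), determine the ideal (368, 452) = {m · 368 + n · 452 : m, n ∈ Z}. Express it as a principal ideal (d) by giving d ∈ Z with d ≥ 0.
(368, 452) = (4); d = 4

In the PID Z, (a, b) is generated by gcd(a, b). Compute gcd(452, 368) with the extended Euclidean algorithm, tracking rows (r, s, t) with s·452 + t·368 = r:
  row A: (452, 1, 0)   [1·452 + 0·368 = 452]
  row B: (368, 0, 1)   [0·452 + 1·368 = 368]
  452 = 1·368 + 84   → row C = row A − 1·row B = (84, 1, −1)   [check: 1·452 − 1·368 = 84]
  368 = 4·84 + 32   → row D = row B − 4·row C = (32, −4, 5)   [check: −4·452 + 5·368 = 32]
  84 = 2·32 + 20   → row E = row C − 2·row D = (20, 9, −11)   [check: 9·452 − 11·368 = 20]
  32 = 1·20 + 12   → row F = row D − 1·row E = (12, −13, 16)   [check: −13·452 + 16·368 = 12]
  20 = 1·12 + 8   → row G = row E − 1·row F = (8, 22, −27)   [check: 22·452 − 27·368 = 8]
  12 = 1·8 + 4   → row H = row F − 1·row G = (4, −35, 43)   [check: −35·452 + 43·368 = 4]
  8 = 2·4 + 0   → remainder 0, stop. gcd = 4 (last nonzero row H).
So gcd(368, 452) = 4, with Bézout identity −35·452 + 43·368 = 4. Containment (⊇): the Bézout identity exhibits 4 as an element of (368, 452), giving (4) ⊆ (368, 452). Containment (⊆): since 4 | 368 and 4 | 452 (368 = 4·92, 452 = 4·113), every Z-linear combination of 368 and 452 is divisible by 4, so (368, 452) ⊆ (4). Therefore (368, 452) = (4), d = 4.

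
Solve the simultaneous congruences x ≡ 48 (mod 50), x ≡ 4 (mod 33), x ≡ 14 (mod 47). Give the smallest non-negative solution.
x ≡ 71548 (mod 77550); the representative in [0, 77550) is 71548

The moduli 50, 33, 47 are pairwise coprime, so by the CRT there is a unique solution mod 50·33·47 = 77550.
Solve by successive substitution. Start with x ≡ 48 (mod 50).
  Combine with x ≡ 4 (mod 33): write x = 48 + 50·t and require 48 + 50·t ≡ 4 (mod 33), i.e. 50·t ≡ 4 − 48 ≡ 22 (mod 33). Since 50^(−1) ≡ 2 (mod 33) (50 ≡ 17 (mod 33)), t ≡ 2·22 ≡ 11 (mod 33). So x ≡ 48 + 50·11 = 598 (mod 1650).
  Combine with x ≡ 14 (mod 47): write x = 598 + 1650·t and require 598 + 1650·t ≡ 14 (mod 47), i.e. 1650·t ≡ 14 − 598 ≡ 27 (mod 47). Since 1650^(−1) ≡ 19 (mod 47) (1650 ≡ 5 (mod 47)), t ≡ 19·27 ≡ 43 (mod 47). So x ≡ 598 + 1650·43 = 71548 (mod 77550).
Unique solution in [0, 77550): x = 71548.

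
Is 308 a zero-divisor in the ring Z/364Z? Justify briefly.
gcd(308, 364) = 28 > 1, so 308 is not a unit in Z/364Z. In Z/nZ every nonzero non-unit is a zero-divisor: explicitly, take b = 364/gcd = 13 ≠ 0 (mod 364); then 308·13 = 4004 = 11·364, i.e. 308·13 ≡ 0 (mod 364). So 308 is a zero-divisor.

Final answer: YES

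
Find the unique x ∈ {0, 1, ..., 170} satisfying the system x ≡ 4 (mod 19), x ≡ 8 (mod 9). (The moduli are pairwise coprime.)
The moduli 19, 9 are pairwise coprime, so by the CRT there is a unique solution mod 19·9 = 171.
Solve by successive substitution. Start with x ≡ 4 (mod 19).
  Combine with x ≡ 8 (mod 9): write x = 4 + 19·t and require 4 + 19·t ≡ 8 (mod 9), i.e. 19·t ≡ 8 − 4 ≡ 4 (mod 9). Since 19^(−1) ≡ 1 (mod 9) (19 ≡ 1 (mod 9)), t ≡ 1·4 ≡ 4 (mod 9). So x ≡ 4 + 19·4 = 80 (mod 171).
Unique solution in [0, 171): x = 80.

Final answer: x ≡ 80 (mod 171); the representative in [0, 171) is 80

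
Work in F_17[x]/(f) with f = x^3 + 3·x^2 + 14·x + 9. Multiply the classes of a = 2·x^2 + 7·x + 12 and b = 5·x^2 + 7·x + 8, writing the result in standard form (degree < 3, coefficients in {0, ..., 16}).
a · b ≡ 13·x^2 + 5·x + 10 (mod f(x))

Multiply as integer polynomials: a · b = 10·x^4 + 49·x^3 + 125·x^2 + 140·x + 96. Reducing coefficients mod 17: a · b ≡ 10·x^4 + 15·x^3 + 6·x^2 + 4·x + 11. Now divide by f(x) = x^3 + 3·x^2 + 14·x + 9 in F_17[x], eliminating the leading term at each step:
  leading term 10·x^4: subtract (10·x)·f(x) = 10·x^4 + 13·x^3 + 4·x^2 + 5·x, leaving 2·x^3 + 2·x^2 + 16·x + 11 (coefficients mod 17)
  leading term 2·x^3: subtract (2)·f(x) = 2·x^3 + 6·x^2 + 11·x + 1, leaving 13·x^2 + 5·x + 10 (coefficients mod 17)
The degree is now < 3, so this is the remainder. Hence a · b ≡ 13·x^2 + 5·x + 10 in F_17[x]/(f).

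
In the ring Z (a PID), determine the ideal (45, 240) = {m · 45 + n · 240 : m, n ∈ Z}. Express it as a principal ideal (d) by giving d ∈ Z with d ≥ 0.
(45, 240) = (15); d = 15

In the PID Z, (a, b) is generated by gcd(a, b). Compute gcd(240, 45) with the extended Euclidean algorithm, tracking rows (r, s, t) with s·240 + t·45 = r:
  row A: (240, 1, 0)   [1·240 + 0·45 = 240]
  row B: (45, 0, 1)   [0·240 + 1·45 = 45]
  240 = 5·45 + 15   → row C = row A − 5·row B = (15, 1, −5)   [check: 1·240 − 5·45 = 15]
  45 = 3·15 + 0   → remainder 0, stop. gcd = 15 (last nonzero row C).
So gcd(45, 240) = 15, with Bézout identity 1·240 − 5·45 = 15. Containment (⊇): the Bézout identity exhibits 15 as an element of (45, 240), giving (15) ⊆ (45, 240). Containment (⊆): since 15 | 45 and 15 | 240 (45 = 15·3, 240 = 15·16), every Z-linear combination of 45 and 240 is divisible by 15, so (45, 240) ⊆ (15). Therefore (45, 240) = (15), d = 15.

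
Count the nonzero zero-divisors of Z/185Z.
In Z/185Z each nonzero element is either a unit (gcd with 185 is 1) or a zero-divisor (gcd > 1). The number of units is φ(185): factorise 185 = 5 · 37, so φ(185) = (5 − 1) · (37 − 1) = 4 · 36 = 144. The nonzero elements number 185 − 1 = 184. Hence the nonzero zero-divisors number 184 − 144 = 40.

Final answer: Z/185Z has 40 nonzero zero-divisors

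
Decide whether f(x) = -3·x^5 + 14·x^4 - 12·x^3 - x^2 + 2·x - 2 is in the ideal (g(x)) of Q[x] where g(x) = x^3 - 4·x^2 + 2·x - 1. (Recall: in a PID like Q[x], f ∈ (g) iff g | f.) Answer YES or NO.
YES

In Q[x] the ideal (g) consists of all multiples of g, so f ∈ (g) iff g | f, i.e. iff the remainder of f on division by g is 0. Divide f by g (g is monic, so eliminate the leading term of the running remainder at each step):
  leading term -3·x^5: subtract (-3·x^2)·g(x) = -3·x^5 + 12·x^4 - 6·x^3 + 3·x^2, leaving 2·x^4 - 6·x^3 - 4·x^2 + 2·x - 2
  leading term 2·x^4: subtract (2·x)·g(x) = 2·x^4 - 8·x^3 + 4·x^2 - 2·x, leaving 2·x^3 - 8·x^2 + 4·x - 2
  leading term 2·x^3: subtract (2)·g(x) = 2·x^3 - 8·x^2 + 4·x - 2, leaving 0
The remainder is 0, so f(x) = g(x) · h(x) with h(x) = -3·x^2 + 2·x + 2. Hence g | f, i.e. f ∈ (g).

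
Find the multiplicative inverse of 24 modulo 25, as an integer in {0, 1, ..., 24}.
24^(−1) ≡ 24 (mod 25)

Apply the extended Euclidean algorithm to (25, 24), tracking rows (r, s, t) with s·25 + t·24 = r. Each division r_prev = q·r_cur + r_new produces the new row as (previous row) − q·(current row):
  row A: (25, 1, 0)   [1·25 + 0·24 = 25]
  row B: (24, 0, 1)   [0·25 + 1·24 = 24]
  25 = 1·24 + 1   → row C = row A − 1·row B = (1, 1, −1)   [check: 1·25 − 1·24 = 1]
  24 = 24·1 + 0   → remainder 0, stop. gcd = 1 (last nonzero row C).
The gcd is 1, so 24 is invertible mod 25. The last nonzero row gives 1·25 − 1·24 = 1, so t = −1. So 24^(−1) ≡ −1 ≡ 24 (mod 25). Verify: 24 · 24 = 576 ≡ 1 (mod 25). ✓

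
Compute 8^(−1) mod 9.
Apply the extended Euclidean algorithm to (9, 8), tracking rows (r, s, t) with s·9 + t·8 = r. Each division r_prev = q·r_cur + r_new produces the new row as (previous row) − q·(current row):
  row A: (9, 1, 0)   [1·9 + 0·8 = 9]
  row B: (8, 0, 1)   [0·9 + 1·8 = 8]
  9 = 1·8 + 1   → row C = row A − 1·row B = (1, 1, −1)   [check: 1·9 − 1·8 = 1]
  8 = 8·1 + 0   → remainder 0, stop. gcd = 1 (last nonzero row C).
The gcd is 1, so 8 is invertible mod 9. The last nonzero row gives 1·9 − 1·8 = 1, so t = −1. So 8^(−1) ≡ −1 ≡ 8 (mod 9). Verify: 8 · 8 = 64 ≡ 1 (mod 9). ✓

Final answer: 8^(−1) ≡ 8 (mod 9)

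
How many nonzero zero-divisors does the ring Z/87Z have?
Z/87Z has 30 nonzero zero-divisors

In Z/87Z each nonzero element is either a unit (gcd with 87 is 1) or a zero-divisor (gcd > 1). The number of units is φ(87): factorise 87 = 3 · 29, so φ(87) = (3 − 1) · (29 − 1) = 2 · 28 = 56. The nonzero elements number 87 − 1 = 86. Hence the nonzero zero-divisors number 86 − 56 = 30.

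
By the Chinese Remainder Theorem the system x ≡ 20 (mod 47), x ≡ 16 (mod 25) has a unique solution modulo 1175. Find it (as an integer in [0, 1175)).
The moduli 47, 25 are pairwise coprime, so by the CRT there is a unique solution mod 47·25 = 1175.
Solve by successive substitution. Start with x ≡ 20 (mod 47).
  Combine with x ≡ 16 (mod 25): write x = 20 + 47·t and require 20 + 47·t ≡ 16 (mod 25), i.e. 47·t ≡ 16 − 20 ≡ 21 (mod 25). Since 47^(−1) ≡ 8 (mod 25) (47 ≡ 22 (mod 25)), t ≡ 8·21 ≡ 18 (mod 25). So x ≡ 20 + 47·18 = 866 (mod 1175).
Unique solution in [0, 1175): x = 866.

Final answer: x ≡ 866 (mod 1175); the representative in [0, 1175) is 866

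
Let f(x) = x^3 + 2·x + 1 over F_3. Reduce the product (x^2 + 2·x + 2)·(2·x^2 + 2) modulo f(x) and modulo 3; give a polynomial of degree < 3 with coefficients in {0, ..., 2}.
Multiply as integer polynomials: a · b = 2·x^4 + 4·x^3 + 6·x^2 + 4·x + 4. Reducing coefficients mod 3: a · b ≡ 2·x^4 + x^3 + x + 1. Now divide by f(x) = x^3 + 2·x + 1 in F_3[x], eliminating the leading term at each step:
  leading term 2·x^4: subtract (2·x)·f(x) = 2·x^4 + x^2 + 2·x, leaving x^3 + 2·x^2 + 2·x + 1 (coefficients mod 3)
  leading term x^3: subtract (1)·f(x) = x^3 + 2·x + 1, leaving 2·x^2 (coefficients mod 3)
The degree is now < 3, so this is the remainder. Hence a · b ≡ 2·x^2 in F_3[x]/(f).

Final answer: a · b ≡ 2·x^2 (mod f(x))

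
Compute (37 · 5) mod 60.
5

Both factors are already reduced mod 60. 37 · 5 = 185. Dividing by 60: 185 = 3·60 + 5. So (37 · 5) mod 60 = 5.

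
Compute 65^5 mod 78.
65

Use repeated squaring. Binary(5) = 101. Walk through the bits of the exponent 5 left-to-right: at each bit after the leading one, square the running value, then multiply by 65 if the bit is 1 (always reducing mod 78):
  bit 1 = 1 (leading): start with 65.
  bit 2 = 0: square 65^2 = 4225 ≡ 13 (mod 78).
  bit 3 = 1: square 13^2 = 169 ≡ 13; bit is 1, so multiply 13·65 = 845 ≡ 65 (mod 78).
Final value: 65^5 ≡ 65 (mod 78).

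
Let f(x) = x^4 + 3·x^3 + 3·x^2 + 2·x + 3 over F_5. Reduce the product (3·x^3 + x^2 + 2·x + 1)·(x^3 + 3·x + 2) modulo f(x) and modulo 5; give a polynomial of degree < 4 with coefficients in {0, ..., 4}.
Multiply as integer polynomials: a · b = 3·x^6 + x^5 + 11·x^4 + 10·x^3 + 8·x^2 + 7·x + 2. Reducing coefficients mod 5: a · b ≡ 3·x^6 + x^5 + x^4 + 3·x^2 + 2·x + 2. Now divide by f(x) = x^4 + 3·x^3 + 3·x^2 + 2·x + 3 in F_5[x], eliminating the leading term at each step:
  leading term 3·x^6: subtract (3·x^2)·f(x) = 3·x^6 + 4·x^5 + 4·x^4 + x^3 + 4·x^2, leaving 2·x^5 + 2·x^4 + 4·x^3 + 4·x^2 + 2·x + 2 (coefficients mod 5)
  leading term 2·x^5: subtract (2·x)·f(x) = 2·x^5 + x^4 + x^3 + 4·x^2 + x, leaving x^4 + 3·x^3 + x + 2 (coefficients mod 5)
  leading term x^4: subtract (1)·f(x) = x^4 + 3·x^3 + 3·x^2 + 2·x + 3, leaving 2·x^2 + 4·x + 4 (coefficients mod 5)
The degree is now < 4, so this is the remainder. Hence a · b ≡ 2·x^2 + 4·x + 4 in F_5[x]/(f).

Final answer: a · b ≡ 2·x^2 + 4·x + 4 (mod f(x))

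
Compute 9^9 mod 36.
9

Use repeated squaring. Binary(9) = 1001. Walk through the bits of the exponent 9 left-to-right: at each bit after the leading one, square the running value, then multiply by 9 if the bit is 1 (always reducing mod 36):
  bit 1 = 1 (leading): start with 9.
  bit 2 = 0: square 9^2 = 81 ≡ 9 (mod 36).
  bit 3 = 0: square 9^2 = 81 ≡ 9 (mod 36).
  bit 4 = 1: square 9^2 = 81 ≡ 9; bit is 1, so multiply 9·9 = 81 ≡ 9 (mod 36).
Final value: 9^9 ≡ 9 (mod 36).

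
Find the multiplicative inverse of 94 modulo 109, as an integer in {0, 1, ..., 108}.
94^(−1) ≡ 29 (mod 109)

Apply the extended Euclidean algorithm to (109, 94), tracking rows (r, s, t) with s·109 + t·94 = r. Each division r_prev = q·r_cur + r_new produces the new row as (previous row) − q·(current row):
  row A: (109, 1, 0)   [1·109 + 0·94 = 109]
  row B: (94, 0, 1)   [0·109 + 1·94 = 94]
  109 = 1·94 + 15   → row C = row A − 1·row B = (15, 1, −1)   [check: 1·109 − 1·94 = 15]
  94 = 6·15 + 4   → row D = row B − 6·row C = (4, −6, 7)   [check: −6·109 + 7·94 = 4]
  15 = 3·4 + 3   → row E = row C − 3·row D = (3, 19, −22)   [check: 19·109 − 22·94 = 3]
  4 = 1·3 + 1   → row F = row D − 1·row E = (1, −25, 29)   [check: −25·109 + 29·94 = 1]
  3 = 3·1 + 0   → remainder 0, stop. gcd = 1 (last nonzero row F).
The gcd is 1, so 94 is invertible mod 109. The last nonzero row gives −25·109 + 29·94 = 1, so t = 29. So 94^(−1) ≡ 29 (mod 109). Verify: 94 · 29 = 2726 ≡ 1 (mod 109). ✓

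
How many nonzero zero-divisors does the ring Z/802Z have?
Z/802Z has 401 nonzero zero-divisors

In Z/802Z each nonzero element is either a unit (gcd with 802 is 1) or a zero-divisor (gcd > 1). The number of units is φ(802): factorise 802 = 2 · 401, so φ(802) = (2 − 1) · (401 − 1) = 1 · 400 = 400. The nonzero elements number 802 − 1 = 801. Hence the nonzero zero-divisors number 801 − 400 = 401.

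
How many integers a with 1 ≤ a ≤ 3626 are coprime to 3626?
1512

The number of a ∈ {1, ..., 3626} with gcd(a, 3626) = 1 is by definition Euler's totient φ(3626). φ is multiplicative, with φ(p^e) = p^e − p^(e−1). Factorise 3626 = 2 · 7^2 · 37. Then
  φ(3626) = (2 − 1) · (7^2 − 7^1) · (37 − 1) = 1 · 42 · 36 = 1512.
So there are 1512 such integers.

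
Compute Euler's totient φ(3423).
φ is multiplicative, with φ(p^e) = p^e − p^(e−1). Factorise 3423 = 3 · 7 · 163. Then
  φ(3423) = (3 − 1) · (7 − 1) · (163 − 1) = 2 · 6 · 162 = 1944.

Final answer: φ(3423) = 1944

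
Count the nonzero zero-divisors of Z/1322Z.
Z/1322Z has 661 nonzero zero-divisors

In Z/1322Z each nonzero element is either a unit (gcd with 1322 is 1) or a zero-divisor (gcd > 1). The number of units is φ(1322): factorise 1322 = 2 · 661, so φ(1322) = (2 − 1) · (661 − 1) = 1 · 660 = 660. The nonzero elements number 1322 − 1 = 1321. Hence the nonzero zero-divisors number 1321 − 660 = 661.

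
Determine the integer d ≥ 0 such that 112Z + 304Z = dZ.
In the PID Z, (a, b) is generated by gcd(a, b). Compute gcd(304, 112) with the extended Euclidean algorithm, tracking rows (r, s, t) with s·304 + t·112 = r:
  row A: (304, 1, 0)   [1·304 + 0·112 = 304]
  row B: (112, 0, 1)   [0·304 + 1·112 = 112]
  304 = 2·112 + 80   → row C = row A − 2·row B = (80, 1, −2)   [check: 1·304 − 2·112 = 80]
  112 = 1·80 + 32   → row D = row B − 1·row C = (32, −1, 3)   [check: −1·304 + 3·112 = 32]
  80 = 2·32 + 16   → row E = row C − 2·row D = (16, 3, −8)   [check: 3·304 − 8·112 = 16]
  32 = 2·16 + 0   → remainder 0, stop. gcd = 16 (last nonzero row E).
So gcd(112, 304) = 16, with Bézout identity 3·304 − 8·112 = 16. Containment (⊇): the Bézout identity exhibits 16 as an element of (112, 304), giving (16) ⊆ (112, 304). Containment (⊆): since 16 | 112 and 16 | 304 (112 = 16·7, 304 = 16·19), every Z-linear combination of 112 and 304 is divisible by 16, so (112, 304) ⊆ (16). Therefore (112, 304) = (16), d = 16.

Final answer: (112, 304) = (16); d = 16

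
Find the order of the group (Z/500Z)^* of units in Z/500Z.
|(Z/500Z)^*| = 200

(Z/500Z)^* consists of the classes a with gcd(a, 500) = 1, so its order is φ(500). φ is multiplicative, with φ(p^e) = p^e − p^(e−1). Factorise 500 = 2^2 · 5^3. Then
  φ(500) = (2^2 − 2^1) · (5^3 − 5^2) = 2 · 100 = 200.
Thus |(Z/500Z)^*| = 200.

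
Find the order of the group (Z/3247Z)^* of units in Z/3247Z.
|(Z/3247Z)^*| = 3040

(Z/3247Z)^* consists of the classes a with gcd(a, 3247) = 1, so its order is φ(3247). φ is multiplicative, with φ(p^e) = p^e − p^(e−1). Factorise 3247 = 17 · 191. Then
  φ(3247) = (17 − 1) · (191 − 1) = 16 · 190 = 3040.
Thus |(Z/3247Z)^*| = 3040.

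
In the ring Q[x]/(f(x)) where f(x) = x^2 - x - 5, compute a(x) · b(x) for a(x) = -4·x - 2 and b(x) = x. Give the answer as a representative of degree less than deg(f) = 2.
a · b ≡ -6·x - 20 (mod f(x))

First multiply in Q[x] without reducing: a · b = -4·x^2 - 2·x. Now divide by f(x) = x^2 - x - 5, eliminating the leading term at each step:
  leading term -4·x^2: subtract (-4)·f(x) = -4·x^2 + 4·x + 20, leaving -6·x - 20
The degree is now < 2, so this is the remainder. Hence a · b ≡ -6·x - 20 in Q[x]/(f).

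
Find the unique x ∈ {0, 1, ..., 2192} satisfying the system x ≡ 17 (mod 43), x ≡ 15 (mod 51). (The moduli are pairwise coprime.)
The moduli 43, 51 are pairwise coprime, so by the CRT there is a unique solution mod 43·51 = 2193.
Solve by successive substitution. Start with x ≡ 17 (mod 43).
  Combine with x ≡ 15 (mod 51): write x = 17 + 43·t and require 17 + 43·t ≡ 15 (mod 51), i.e. 43·t ≡ 15 − 17 ≡ 49 (mod 51). Since 43^(−1) ≡ 19 (mod 51), t ≡ 19·49 ≡ 13 (mod 51). So x ≡ 17 + 43·13 = 576 (mod 2193).
Unique solution in [0, 2193): x = 576.

Final answer: x ≡ 576 (mod 2193); the representative in [0, 2193) is 576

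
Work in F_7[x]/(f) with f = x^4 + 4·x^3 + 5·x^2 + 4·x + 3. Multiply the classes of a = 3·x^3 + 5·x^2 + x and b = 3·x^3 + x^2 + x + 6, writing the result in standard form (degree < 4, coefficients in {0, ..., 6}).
Multiply as integer polynomials: a · b = 9·x^6 + 18·x^5 + 11·x^4 + 24·x^3 + 31·x^2 + 6·x. Reducing coefficients mod 7: a · b ≡ 2·x^6 + 4·x^5 + 4·x^4 + 3·x^3 + 3·x^2 + 6·x. Now divide by f(x) = x^4 + 4·x^3 + 5·x^2 + 4·x + 3 in F_7[x], eliminating the leading term at each step:
  leading term 2·x^6: subtract (2·x^2)·f(x) = 2·x^6 + x^5 + 3·x^4 + x^3 + 6·x^2, leaving 3·x^5 + x^4 + 2·x^3 + 4·x^2 + 6·x (coefficients mod 7)
  leading term 3·x^5: subtract (3·x)·f(x) = 3·x^5 + 5·x^4 + x^3 + 5·x^2 + 2·x, leaving 3·x^4 + x^3 + 6·x^2 + 4·x (coefficients mod 7)
  leading term 3·x^4: subtract (3)·f(x) = 3·x^4 + 5·x^3 + x^2 + 5·x + 2, leaving 3·x^3 + 5·x^2 + 6·x + 5 (coefficients mod 7)
The degree is now < 4, so this is the remainder. Hence a · b ≡ 3·x^3 + 5·x^2 + 6·x + 5 in F_7[x]/(f).

Final answer: a · b ≡ 3·x^3 + 5·x^2 + 6·x + 5 (mod f(x))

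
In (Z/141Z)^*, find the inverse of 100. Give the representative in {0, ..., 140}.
100^(−1) ≡ 55 (mod 141)

Apply the extended Euclidean algorithm to (141, 100), tracking rows (r, s, t) with s·141 + t·100 = r. Each division r_prev = q·r_cur + r_new produces the new row as (previous row) − q·(current row):
  row A: (141, 1, 0)   [1·141 + 0·100 = 141]
  row B: (100, 0, 1)   [0·141 + 1·100 = 100]
  141 = 1·100 + 41   → row C = row A − 1·row B = (41, 1, −1)   [check: 1·141 − 1·100 = 41]
  100 = 2·41 + 18   → row D = row B − 2·row C = (18, −2, 3)   [check: −2·141 + 3·100 = 18]
  41 = 2·18 + 5   → row E = row C − 2·row D = (5, 5, −7)   [check: 5·141 − 7·100 = 5]
  18 = 3·5 + 3   → row F = row D − 3·row E = (3, −17, 24)   [check: −17·141 + 24·100 = 3]
  5 = 1·3 + 2   → row G = row E − 1·row F = (2, 22, −31)   [check: 22·141 − 31·100 = 2]
  3 = 1·2 + 1   → row H = row F − 1·row G = (1, −39, 55)   [check: −39·141 + 55·100 = 1]
  2 = 2·1 + 0   → remainder 0, stop. gcd = 1 (last nonzero row H).
The gcd is 1, so 100 is invertible mod 141. The last nonzero row gives −39·141 + 55·100 = 1, so t = 55. So 100^(−1) ≡ 55 (mod 141). Verify: 100 · 55 = 5500 ≡ 1 (mod 141). ✓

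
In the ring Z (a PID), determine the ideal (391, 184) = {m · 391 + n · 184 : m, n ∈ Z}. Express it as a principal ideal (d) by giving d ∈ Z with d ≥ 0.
In the PID Z, (a, b) is generated by gcd(a, b). Compute gcd(391, 184) with the extended Euclidean algorithm, tracking rows (r, s, t) with s·391 + t·184 = r:
  row A: (391, 1, 0)   [1·391 + 0·184 = 391]
  row B: (184, 0, 1)   [0·391 + 1·184 = 184]
  391 = 2·184 + 23   → row C = row A − 2·row B = (23, 1, −2)   [check: 1·391 − 2·184 = 23]
  184 = 8·23 + 0   → remainder 0, stop. gcd = 23 (last nonzero row C).
So gcd(391, 184) = 23, with Bézout identity 1·391 − 2·184 = 23. Containment (⊇): the Bézout identity exhibits 23 as an element of (391, 184), giving (23) ⊆ (391, 184). Containment (⊆): since 23 | 391 and 23 | 184 (391 = 23·17, 184 = 23·8), every Z-linear combination of 391 and 184 is divisible by 23, so (391, 184) ⊆ (23). Therefore (391, 184) = (23), d = 23.

Final answer: (391, 184) = (23); d = 23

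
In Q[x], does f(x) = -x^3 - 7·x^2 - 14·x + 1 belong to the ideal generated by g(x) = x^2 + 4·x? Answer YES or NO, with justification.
In Q[x] the ideal (g) consists of all multiples of g, so f ∈ (g) iff g | f, i.e. iff the remainder of f on division by g is 0. Divide f by g (g is monic, so eliminate the leading term of the running remainder at each step):
  leading term -x^3: subtract (-x)·g(x) = -x^3 - 4·x^2, leaving -3·x^2 - 14·x + 1
  leading term -3·x^2: subtract (-3)·g(x) = -3·x^2 - 12·x, leaving 1 - 2·x
The remainder r(x) = 1 - 2·x ≠ 0 (and deg r < deg g), so g ∤ f, i.e. f ∉ (g).

Final answer: NO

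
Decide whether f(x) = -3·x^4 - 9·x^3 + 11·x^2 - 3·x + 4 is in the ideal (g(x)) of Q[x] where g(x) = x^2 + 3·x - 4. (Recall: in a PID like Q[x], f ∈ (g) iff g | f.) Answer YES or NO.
In Q[x] the ideal (g) consists of all multiples of g, so f ∈ (g) iff g | f, i.e. iff the remainder of f on division by g is 0. Divide f by g (g is monic, so eliminate the leading term of the running remainder at each step):
  leading term -3·x^4: subtract (-3·x^2)·g(x) = -3·x^4 - 9·x^3 + 12·x^2, leaving -x^2 - 3·x + 4
  leading term -x^2: subtract (-1)·g(x) = -x^2 - 3·x + 4, leaving 0
The remainder is 0, so f(x) = g(x) · h(x) with h(x) = -3·x^2 - 1. Hence g | f, i.e. f ∈ (g).

Final answer: YES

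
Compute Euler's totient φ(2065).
φ(2065) = 1392

φ is multiplicative, with φ(p^e) = p^e − p^(e−1). Factorise 2065 = 5 · 7 · 59. Then
  φ(2065) = (5 − 1) · (7 − 1) · (59 − 1) = 4 · 6 · 58 = 1392.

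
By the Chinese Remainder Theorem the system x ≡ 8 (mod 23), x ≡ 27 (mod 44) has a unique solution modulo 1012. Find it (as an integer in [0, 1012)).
The moduli 23, 44 are pairwise coprime, so by the CRT there is a unique solution mod 23·44 = 1012.
Solve by successive substitution. Start with x ≡ 8 (mod 23).
  Combine with x ≡ 27 (mod 44): write x = 8 + 23·t and require 8 + 23·t ≡ 27 (mod 44), i.e. 23·t ≡ 27 − 8 ≡ 19 (mod 44). Since 23^(−1) ≡ 23 (mod 44), t ≡ 23·19 ≡ 41 (mod 44). So x ≡ 8 + 23·41 = 951 (mod 1012).
Unique solution in [0, 1012): x = 951.

Final answer: x ≡ 951 (mod 1012); the representative in [0, 1012) is 951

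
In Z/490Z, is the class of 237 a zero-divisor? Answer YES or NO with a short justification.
NO

gcd(237, 490) = 1, so 237 is a unit in Z/490Z (it has a multiplicative inverse). A unit cannot be a zero-divisor: if 237·b ≡ 0 then multiplying both sides by 237^(−1) gives b ≡ 0. So 237 is not a zero-divisor.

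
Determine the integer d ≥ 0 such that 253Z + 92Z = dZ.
(253, 92) = (23); d = 23

In the PID Z, (a, b) is generated by gcd(a, b). Compute gcd(253, 92) with the extended Euclidean algorithm, tracking rows (r, s, t) with s·253 + t·92 = r:
  row A: (253, 1, 0)   [1·253 + 0·92 = 253]
  row B: (92, 0, 1)   [0·253 + 1·92 = 92]
  253 = 2·92 + 69   → row C = row A − 2·row B = (69, 1, −2)   [check: 1·253 − 2·92 = 69]
  92 = 1·69 + 23   → row D = row B − 1·row C = (23, −1, 3)   [check: −1·253 + 3·92 = 23]
  69 = 3·23 + 0   → remainder 0, stop. gcd = 23 (last nonzero row D).
So gcd(253, 92) = 23, with Bézout identity −1·253 + 3·92 = 23. Containment (⊇): the Bézout identity exhibits 23 as an element of (253, 92), giving (23) ⊆ (253, 92). Containment (⊆): since 23 | 253 and 23 | 92 (253 = 23·11, 92 = 23·4), every Z-linear combination of 253 and 92 is divisible by 23, so (253, 92) ⊆ (23). Therefore (253, 92) = (23), d = 23.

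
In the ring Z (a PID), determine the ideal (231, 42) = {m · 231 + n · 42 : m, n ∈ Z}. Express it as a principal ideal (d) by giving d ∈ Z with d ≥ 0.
(231, 42) = (21); d = 21

In the PID Z, (a, b) is generated by gcd(a, b). Compute gcd(231, 42) with the extended Euclidean algorithm, tracking rows (r, s, t) with s·231 + t·42 = r:
  row A: (231, 1, 0)   [1·231 + 0·42 = 231]
  row B: (42, 0, 1)   [0·231 + 1·42 = 42]
  231 = 5·42 + 21   → row C = row A − 5·row B = (21, 1, −5)   [check: 1·231 − 5·42 = 21]
  42 = 2·21 + 0   → remainder 0, stop. gcd = 21 (last nonzero row C).
So gcd(231, 42) = 21, with Bézout identity 1·231 − 5·42 = 21. Containment (⊇): the Bézout identity exhibits 21 as an element of (231, 42), giving (21) ⊆ (231, 42). Containment (⊆): since 21 | 231 and 21 | 42 (231 = 21·11, 42 = 21·2), every Z-linear combination of 231 and 42 is divisible by 21, so (231, 42) ⊆ (21). Therefore (231, 42) = (21), d = 21.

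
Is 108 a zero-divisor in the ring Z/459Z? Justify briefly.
YES

gcd(108, 459) = 27 > 1, so 108 is not a unit in Z/459Z. In Z/nZ every nonzero non-unit is a zero-divisor: explicitly, take b = 459/gcd = 17 ≠ 0 (mod 459); then 108·17 = 1836 = 4·459, i.e. 108·17 ≡ 0 (mod 459). So 108 is a zero-divisor.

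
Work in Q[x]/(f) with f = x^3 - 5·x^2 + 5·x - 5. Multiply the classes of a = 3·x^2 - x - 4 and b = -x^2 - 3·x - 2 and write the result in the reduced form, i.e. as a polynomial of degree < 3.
First multiply in Q[x] without reducing: a · b = -3·x^4 - 8·x^3 + x^2 + 14·x + 8. Now divide by f(x) = x^3 - 5·x^2 + 5·x - 5, eliminating the leading term at each step:
  leading term -3·x^4: subtract (-3·x)·f(x) = -3·x^4 + 15·x^3 - 15·x^2 + 15·x, leaving -23·x^3 + 16·x^2 - x + 8
  leading term -23·x^3: subtract (-23)·f(x) = -23·x^3 + 115·x^2 - 115·x + 115, leaving -99·x^2 + 114·x - 107
The degree is now < 3, so this is the remainder. Hence a · b ≡ -99·x^2 + 114·x - 107 in Q[x]/(f).

Final answer: a · b ≡ -99·x^2 + 114·x - 107 (mod f(x))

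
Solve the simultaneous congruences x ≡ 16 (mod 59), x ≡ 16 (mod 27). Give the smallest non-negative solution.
x ≡ 16 (mod 1593); the representative in [0, 1593) is 16

The moduli 59, 27 are pairwise coprime, so by the CRT there is a unique solution mod 59·27 = 1593.
Solve by successive substitution. Start with x ≡ 16 (mod 59).
  Combine with x ≡ 16 (mod 27): write x = 16 + 59·t and require 16 + 59·t ≡ 16 (mod 27), i.e. 59·t ≡ 16 − 16 ≡ 0 (mod 27). Since 59^(−1) ≡ 11 (mod 27) (59 ≡ 5 (mod 27)), t ≡ 11·0 ≡ 0 (mod 27). So x ≡ 16 + 59·0 = 16 (mod 1593).
Unique solution in [0, 1593): x = 16.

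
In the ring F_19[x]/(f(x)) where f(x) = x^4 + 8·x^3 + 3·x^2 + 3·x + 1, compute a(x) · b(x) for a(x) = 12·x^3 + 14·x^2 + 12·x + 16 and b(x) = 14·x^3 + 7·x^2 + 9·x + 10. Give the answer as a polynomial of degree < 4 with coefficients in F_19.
a · b ≡ 7·x^3 + 12·x^2 + 8·x + 5 (mod f(x))

Multiply as integer polynomials: a · b = 168·x^6 + 280·x^5 + 374·x^4 + 554·x^3 + 360·x^2 + 264·x + 160. Reducing coefficients mod 19: a · b ≡ 16·x^6 + 14·x^5 + 13·x^4 + 3·x^3 + 18·x^2 + 17·x + 8. Now divide by f(x) = x^4 + 8·x^3 + 3·x^2 + 3·x + 1 in F_19[x], eliminating the leading term at each step:
  leading term 16·x^6: subtract (16·x^2)·f(x) = 16·x^6 + 14·x^5 + 10·x^4 + 10·x^3 + 16·x^2, leaving 3·x^4 + 12·x^3 + 2·x^2 + 17·x + 8 (coefficients mod 19)
  leading term 3·x^4: subtract (3)·f(x) = 3·x^4 + 5·x^3 + 9·x^2 + 9·x + 3, leaving 7·x^3 + 12·x^2 + 8·x + 5 (coefficients mod 19)
The degree is now < 4, so this is the remainder. Hence a · b ≡ 7·x^3 + 12·x^2 + 8·x + 5 in F_19[x]/(f).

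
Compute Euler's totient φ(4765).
φ is multiplicative, with φ(p^e) = p^e − p^(e−1). Factorise 4765 = 5 · 953. Then
  φ(4765) = (5 − 1) · (953 − 1) = 4 · 952 = 3808.

Final answer: φ(4765) = 3808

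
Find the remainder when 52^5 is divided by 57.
10

Use repeated squaring. Binary(5) = 101. Walk through the bits of the exponent 5 left-to-right: at each bit after the leading one, square the running value, then multiply by 52 if the bit is 1 (always reducing mod 57):
  bit 1 = 1 (leading): start with 52.
  bit 2 = 0: square 52^2 = 2704 ≡ 25 (mod 57).
  bit 3 = 1: square 25^2 = 625 ≡ 55; bit is 1, so multiply 55·52 = 2860 ≡ 10 (mod 57).
Final value: 52^5 ≡ 10 (mod 57).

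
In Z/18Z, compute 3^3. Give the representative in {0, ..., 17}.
Use repeated squaring. Binary(3) = 11. Walk through the bits of the exponent 3 left-to-right: at each bit after the leading one, square the running value, then multiply by 3 if the bit is 1 (always reducing mod 18):
  bit 1 = 1 (leading): start with 3.
  bit 2 = 1: square 3^2 = 9; bit is 1, so multiply 9·3 = 27 ≡ 9 (mod 18).
Final value: 3^3 ≡ 9 (mod 18).

Final answer: 9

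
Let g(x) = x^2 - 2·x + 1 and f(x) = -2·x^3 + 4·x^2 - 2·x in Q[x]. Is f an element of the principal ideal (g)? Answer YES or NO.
In Q[x] the ideal (g) consists of all multiples of g, so f ∈ (g) iff g | f, i.e. iff the remainder of f on division by g is 0. Divide f by g (g is monic, so eliminate the leading term of the running remainder at each step):
  leading term -2·x^3: subtract (-2·x)·g(x) = -2·x^3 + 4·x^2 - 2·x, leaving 0
The remainder is 0, so f(x) = g(x) · h(x) with h(x) = -2·x. Hence g | f, i.e. f ∈ (g).

Final answer: YES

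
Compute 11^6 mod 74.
1

Use repeated squaring. Binary(6) = 110. Walk through the bits of the exponent 6 left-to-right: at each bit after the leading one, square the running value, then multiply by 11 if the bit is 1 (always reducing mod 74):
  bit 1 = 1 (leading): start with 11.
  bit 2 = 1: square 11^2 = 121 ≡ 47; bit is 1, so multiply 47·11 = 517 ≡ 73 (mod 74).
  bit 3 = 0: square 73^2 = 5329 ≡ 1 (mod 74).
Final value: 11^6 ≡ 1 (mod 74).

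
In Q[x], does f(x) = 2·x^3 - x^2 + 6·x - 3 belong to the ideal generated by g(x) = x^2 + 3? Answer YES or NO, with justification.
YES

In Q[x] the ideal (g) consists of all multiples of g, so f ∈ (g) iff g | f, i.e. iff the remainder of f on division by g is 0. Divide f by g (g is monic, so eliminate the leading term of the running remainder at each step):
  leading term 2·x^3: subtract (2·x)·g(x) = 2·x^3 + 6·x, leaving -x^2 - 3
  leading term -x^2: subtract (-1)·g(x) = -x^2 - 3, leaving 0
The remainder is 0, so f(x) = g(x) · h(x) with h(x) = 2·x - 1. Hence g | f, i.e. f ∈ (g).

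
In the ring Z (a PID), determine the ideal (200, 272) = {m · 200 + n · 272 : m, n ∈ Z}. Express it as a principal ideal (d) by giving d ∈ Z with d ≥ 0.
In the PID Z, (a, b) is generated by gcd(a, b). Compute gcd(272, 200) with the extended Euclidean algorithm, tracking rows (r, s, t) with s·272 + t·200 = r:
  row A: (272, 1, 0)   [1·272 + 0·200 = 272]
  row B: (200, 0, 1)   [0·272 + 1·200 = 200]
  272 = 1·200 + 72   → row C = row A − 1·row B = (72, 1, −1)   [check: 1·272 − 1·200 = 72]
  200 = 2·72 + 56   → row D = row B − 2·row C = (56, −2, 3)   [check: −2·272 + 3·200 = 56]
  72 = 1·56 + 16   → row E = row C − 1·row D = (16, 3, −4)   [check: 3·272 − 4·200 = 16]
  56 = 3·16 + 8   → row F = row D − 3·row E = (8, −11, 15)   [check: −11·272 + 15·200 = 8]
  16 = 2·8 + 0   → remainder 0, stop. gcd = 8 (last nonzero row F).
So gcd(200, 272) = 8, with Bézout identity −11·272 + 15·200 = 8. Containment (⊇): the Bézout identity exhibits 8 as an element of (200, 272), giving (8) ⊆ (200, 272). Containment (⊆): since 8 | 200 and 8 | 272 (200 = 8·25, 272 = 8·34), every Z-linear combination of 200 and 272 is divisible by 8, so (200, 272) ⊆ (8). Therefore (200, 272) = (8), d = 8.

Final answer: (200, 272) = (8); d = 8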